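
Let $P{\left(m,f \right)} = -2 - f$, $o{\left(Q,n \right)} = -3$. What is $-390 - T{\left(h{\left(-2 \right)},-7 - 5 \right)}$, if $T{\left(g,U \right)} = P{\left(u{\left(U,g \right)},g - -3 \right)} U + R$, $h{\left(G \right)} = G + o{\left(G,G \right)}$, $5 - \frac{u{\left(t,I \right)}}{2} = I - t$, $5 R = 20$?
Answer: $-394$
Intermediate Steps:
$R = 4$ ($R = \frac{1}{5} \cdot 20 = 4$)
$u{\left(t,I \right)} = 10 - 2 I + 2 t$ ($u{\left(t,I \right)} = 10 - 2 \left(I - t\right) = 10 - \left(- 2 t + 2 I\right) = 10 - 2 I + 2 t$)
$h{\left(G \right)} = -3 + G$ ($h{\left(G \right)} = G - 3 = -3 + G$)
$T{\left(g,U \right)} = 4 + U \left(-5 - g\right)$ ($T{\left(g,U \right)} = \left(-2 - \left(g - -3\right)\right) U + 4 = \left(-2 - \left(g + 3\right)\right) U + 4 = \left(-2 - \left(3 + g\right)\right) U + 4 = \left(-5 - g\right) U + 4 = U \left(-5 - g\right) + 4 = 4 + U \left(-5 - g\right)$)
$-390 - T{\left(h{\left(-2 \right)},-7 - 5 \right)} = -390 - \left(4 - \left(-7 - 5\right) \left(5 - 5\right)\right) = -390 - \left(4 - \left(-12\right) 0\right) = -390 - \left(4 + 0\right) = -390 - 4 = -394$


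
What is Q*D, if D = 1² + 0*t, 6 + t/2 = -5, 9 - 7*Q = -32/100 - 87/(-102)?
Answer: 7197/5950 ≈ 1.2096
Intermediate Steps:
Q = 7197/5950 (Q = 9/7 - (-32/100 - 87/(-102))/7 = 9/7 - (-32*1/100 - 87*(-1/102))/7 = 9/7 - (-8/25 + 29/34)/7 = 9/7 - ⅐*453/850 = 9/7 - 453/5950 = 7197/5950 ≈ 1.2096)
t = -22 (t = -12 + 2*(-5) = -12 - 10 = -22)
D = 1 (D = 1² + 0*(-22) = 1 + 0 = 1)
Q*D = (7197/5950)*1 = 7197/5950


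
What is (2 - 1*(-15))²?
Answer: 289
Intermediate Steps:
(2 - 1*(-15))² = (2 + 15)² = 17² = 289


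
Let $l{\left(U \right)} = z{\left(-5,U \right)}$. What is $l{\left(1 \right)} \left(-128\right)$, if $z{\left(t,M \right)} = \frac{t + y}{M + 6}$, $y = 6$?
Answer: $- \frac{128}{7} \approx -18.286$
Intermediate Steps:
$z{\left(t,M \right)} = \frac{6 + t}{6 + M}$ ($z{\left(t,M \right)} = \frac{t + 6}{M + 6} = \frac{6 + t}{6 + M}$)
$l{\left(U \right)} = \frac{1}{6 + U}$ ($l{\left(U \right)} = \frac{6 - 5}{6 + U} = \frac{1}{6 + U} 1 = \frac{1}{6 + U}$)
$l{\left(1 \right)} \left(-128\right) = \frac{1}{6 + 1} \left(-128\right) = \frac{1}{7} \left(-128\right) = - \frac{128}{7}$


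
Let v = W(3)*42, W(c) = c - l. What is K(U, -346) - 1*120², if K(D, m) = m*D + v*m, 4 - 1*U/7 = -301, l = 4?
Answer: -738578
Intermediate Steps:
W(c) = -4 + c (W(c) = c - 1*4 = c - 4 = -4 + c)
U = 2135 (U = 28 - 7*(-301) = 28 + 2107 = 2135)
v = -42 (v = (-4 + 3)*42 = -1*42 = -42)
K(D, m) = -42*m + D*m (K(D, m) = m*D - 42*m = D*m - 42*m = -42*m + D*m)
K(U, -346) - 1*120² = -346*(-42 + 2135) - 1*120² = -346*2093 - 1*14400 = -724178 - 14400 = -738578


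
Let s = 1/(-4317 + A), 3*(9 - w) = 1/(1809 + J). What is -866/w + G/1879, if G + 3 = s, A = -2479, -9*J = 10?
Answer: -44984148311707/467485361556 ≈ -96.226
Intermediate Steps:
J = -10/9 (J = -⅑*10 = -10/9 ≈ -1.1111)
w = 146436/16271 (w = 9 - 1/(3*(1809 - 10/9)) = 9 - 1/(3*16271/9) = 9 - ⅓*9/16271 = 9 - 3/16271 = 146436/16271 ≈ 8.9998)
s = -1/6796 (s = 1/(-4317 - 2479) = 1/(-6796) = -1/6796 ≈ -0.00014715)
G = -20389/6796 (G = -3 - 1/6796 = -20389/6796 ≈ -3.0001)
-866/w + G/1879 = -866/146436/16271 - 20389/6796/1879 = -866*16271/146436 - 20389/6796*1/1879 = -7045343/73218 - 20389/12769684 = -44984148311707/467485361556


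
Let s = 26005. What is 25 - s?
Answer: -25980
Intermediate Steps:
25 - s = 25 - 1*26005 = 25 - 26005 = -25980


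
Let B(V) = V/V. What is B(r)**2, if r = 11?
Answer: 1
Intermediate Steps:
B(V) = 1
B(r)**2 = 1**2 = 1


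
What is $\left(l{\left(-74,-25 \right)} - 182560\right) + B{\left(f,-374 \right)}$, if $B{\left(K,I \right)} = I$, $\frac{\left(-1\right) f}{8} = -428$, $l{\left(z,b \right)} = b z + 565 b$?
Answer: $-195209$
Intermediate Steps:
$l{\left(z,b \right)} = 565 b + b z$
$f = 3424$ ($f = \left(-8\right) \left(-428\right) = 3424$)
$\left(l{\left(-74,-25 \right)} - 182560\right) + B{\left(f,-374 \right)} = \left(- 25 \left(565 - 74\right) - 182560\right) - 374 = \left(\left(-25\right) 491 - 182560\right) - 374 = \left(-12275 - 182560\right) - 374 = -194835 - 374 = -195209$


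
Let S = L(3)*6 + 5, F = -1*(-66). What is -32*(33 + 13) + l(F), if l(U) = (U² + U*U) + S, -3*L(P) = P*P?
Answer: 7227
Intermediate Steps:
L(P) = -P²/3 (L(P) = -P*P/3 = -P²/3)
F = 66
S = -13 (S = -⅓*3²*6 + 5 = -⅓*9*6 + 5 = -3*6 + 5 = -18 + 5 = -13)
l(U) = -13 + 2*U² (l(U) = (U² + U*U) - 13 = (U² + U²) - 13 = 2*U² - 13 = -13 + 2*U²)
-32*(33 + 13) + l(F) = -32*(33 + 13) + (-13 + 2*66²) = -32*46 + (-13 + 2*4356) = -1472 + (-13 + 8712) = -1472 + 8699 = 7227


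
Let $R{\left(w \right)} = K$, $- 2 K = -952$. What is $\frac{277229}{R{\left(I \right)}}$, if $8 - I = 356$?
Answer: $\frac{277229}{476} \approx 582.41$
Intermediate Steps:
$I = -348$ ($I = 8 - 356 = -348$)
$K = 476$ ($K = \left(- \frac{1}{2}\right) \left(-952\right) = 476$)
$R{\left(w \right)} = 476$
$\frac{277229}{R{\left(I \right)}} = \frac{277229}{476}$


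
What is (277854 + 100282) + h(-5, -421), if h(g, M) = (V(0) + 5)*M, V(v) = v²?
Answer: 376031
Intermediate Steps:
h(g, M) = 5*M (h(g, M) = (0² + 5)*M = (0 + 5)*M = 5*M)
(277854 + 100282) + h(-5, -421) = (277854 + 100282) + 5*(-421) = 378136 - 2105 = 376031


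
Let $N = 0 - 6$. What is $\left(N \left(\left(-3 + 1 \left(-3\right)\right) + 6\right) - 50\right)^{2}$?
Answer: $2500$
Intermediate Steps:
$N = -6$ ($N = 0 - 6 = -6$)
$\left(N \left(\left(-3 + 1 \left(-3\right)\right) + 6\right) - 50\right)^{2} = \left(- 6 \left(\left(-3 + 1 \left(-3\right)\right) + 6\right) - 50\right)^{2} = \left(- 6 \left(\left(-3 - 3\right) + 6\right) - 50\right)^{2} = \left(- 6 \left(-6 + 6\right) - 50\right)^{2} = \left(\left(-6\right) 0 - 50\right)^{2} = \left(0 - 50\right)^{2} = \left(-50\right)^{2} = 2500$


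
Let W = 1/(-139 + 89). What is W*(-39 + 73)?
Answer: -17/25 ≈ -0.68000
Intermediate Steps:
W = -1/50 (W = 1/(-50) = -1/50 ≈ -0.020000)
W*(-39 + 73) = -(-39 + 73)/50 = -1/50*34 = -17/25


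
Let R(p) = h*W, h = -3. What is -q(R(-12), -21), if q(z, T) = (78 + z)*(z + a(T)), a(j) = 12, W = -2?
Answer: -1512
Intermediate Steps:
R(p) = 6 (R(p) = -3*(-2) = 6)
q(z, T) = (12 + z)*(78 + z) (q(z, T) = (78 + z)*(z + 12) = (78 + z)*(12 + z) = (12 + z)*(78 + z))
-q(R(-12), -21) = -(936 + 6² + 90*6) = -(936 + 36 + 540) = -1*1512 = -1512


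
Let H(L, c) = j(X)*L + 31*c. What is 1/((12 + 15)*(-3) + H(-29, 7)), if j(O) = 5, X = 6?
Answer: -1/9 ≈ -0.11111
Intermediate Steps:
H(L, c) = 5*L + 31*c
1/((12 + 15)*(-3) + H(-29, 7)) = 1/((12 + 15)*(-3) + (5*(-29) + 31*7)) = 1/(27*(-3) + (-145 + 217)) = 1/(-81 + 72) = 1/(-9) = -1/9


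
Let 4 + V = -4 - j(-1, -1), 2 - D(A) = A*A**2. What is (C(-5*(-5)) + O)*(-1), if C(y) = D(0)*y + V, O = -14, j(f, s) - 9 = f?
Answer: -20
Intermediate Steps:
j(f, s) = 9 + f
D(A) = 2 - A**3 (D(A) = 2 - A*A**2 = 2 - A**3)
V = -16 (V = -4 + (-4 - (9 - 1)) = -4 + (-4 - 1*8) = -4 + (-4 - 8) = -4 - 12 = -16)
C(y) = -16 + 2*y (C(y) = (2 - 1*0**3)*y - 16 = (2 - 1*0)*y - 16 = (2 + 0)*y - 16 = 2*y - 16 = -16 + 2*y)
(C(-5*(-5)) + O)*(-1) = ((-16 + 2*(-5*(-5))) - 14)*(-1) = ((-16 + 2*25) - 14)*(-1) = ((-16 + 50) - 14)*(-1) = (34 - 14)*(-1) = 20*(-1) = -20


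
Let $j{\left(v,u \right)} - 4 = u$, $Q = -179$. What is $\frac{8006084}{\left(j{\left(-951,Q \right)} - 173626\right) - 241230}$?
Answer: $- \frac{8006084}{415031} \approx -19.29$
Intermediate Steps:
$j{\left(v,u \right)} = 4 + u$
$\frac{8006084}{\left(j{\left(-951,Q \right)} - 173626\right) - 241230} = \frac{8006084}{\left(\left(4 - 179\right) - 173626\right) - 241230} = \frac{8006084}{\left(-175 - 173626\right) - 241230} = \frac{8006084}{-173801 - 241230} = \frac{8006084}{-415031} = 8006084 \left(- \frac{1}{415031}\right) = - \frac{8006084}{415031}$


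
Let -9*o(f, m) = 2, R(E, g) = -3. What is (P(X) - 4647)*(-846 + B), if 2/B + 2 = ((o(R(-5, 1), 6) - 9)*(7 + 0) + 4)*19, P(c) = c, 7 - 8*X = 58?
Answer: 40836045969/10373 ≈ 3.9368e+6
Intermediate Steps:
X = -51/8 (X = 7/8 - ⅛*58 = 7/8 - 29/4 = -51/8 ≈ -6.3750)
o(f, m) = -2/9 (o(f, m) = -⅑*2 = -2/9)
B = -18/10373 (B = 2/(-2 + ((-2/9 - 9)*(7 + 0) + 4)*19) = 2/(-2 + (-83/9*7 + 4)*19) = 2/(-2 + (-581/9 + 4)*19) = 2/(-2 - 545/9*19) = 2/(-2 - 10355/9) = 2/(-10373/9) = 2*(-9/10373) = -18/10373 ≈ -0.0017353)
(P(X) - 4647)*(-846 + B) = (-51/8 - 4647)*(-846 - 18/10373) = -37227/8*(-8775576/10373) = 40836045969/10373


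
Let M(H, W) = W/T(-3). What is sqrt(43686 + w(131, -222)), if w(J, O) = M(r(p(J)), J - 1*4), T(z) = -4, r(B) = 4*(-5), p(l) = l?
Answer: sqrt(174617)/2 ≈ 208.94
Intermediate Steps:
r(B) = -20
M(H, W) = -W/4 (M(H, W) = W/(-4) = W*(-1/4) = -W/4)
w(J, O) = 1 - J/4 (w(J, O) = -(J - 1*4)/4 = -(J - 4)/4 = -(-4 + J)/4 = 1 - J/4)
sqrt(43686 + w(131, -222)) = sqrt(43686 + (1 - 1/4*131)) = sqrt(43686 + (1 - 131/4)) = sqrt(43686 - 127/4) = sqrt(174617/4) = sqrt(174617)/2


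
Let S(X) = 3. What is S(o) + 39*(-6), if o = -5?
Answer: -231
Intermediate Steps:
S(o) + 39*(-6) = 3 + 39*(-6) = 3 - 234 = -231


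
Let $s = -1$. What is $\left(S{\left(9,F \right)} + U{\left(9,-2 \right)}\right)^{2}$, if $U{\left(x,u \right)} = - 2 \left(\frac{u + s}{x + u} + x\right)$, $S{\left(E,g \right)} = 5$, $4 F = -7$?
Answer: $\frac{7225}{49} \approx 147.45$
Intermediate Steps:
$F = - \frac{7}{4}$ ($F = \frac{1}{4} \left(-7\right) = - \frac{7}{4} \approx -1.75$)
$U{\left(x,u \right)} = - 2 x - \frac{2 \left(-1 + u\right)}{u + x}$ ($U{\left(x,u \right)} = - 2 \left(\frac{u - 1}{x + u} + x\right) = - 2 \left(\frac{-1 + u}{u + x} + x\right) = - 2 \left(x + \frac{-1 + u}{u + x}\right) = - 2 x - \frac{2 \left(-1 + u\right)}{u + x}$)
$\left(S{\left(9,F \right)} + U{\left(9,-2 \right)}\right)^{2} = \left(5 + \frac{2 \left(1 - -2 - 9^{2} - \left(-2\right) 9\right)}{-2 + 9}\right)^{2} = \left(5 + \frac{2 \left(1 + 2 - 81 + 18\right)}{7}\right)^{2} = \left(5 + 2 \cdot \frac{1}{7} \left(1 + 2 - 81 + 18\right)\right)^{2} = \left(5 + 2 \cdot \frac{1}{7} \left(-60\right)\right)^{2} = \left(5 - \frac{120}{7}\right)^{2} = \left(- \frac{85}{7}\right)^{2} = \frac{7225}{49}$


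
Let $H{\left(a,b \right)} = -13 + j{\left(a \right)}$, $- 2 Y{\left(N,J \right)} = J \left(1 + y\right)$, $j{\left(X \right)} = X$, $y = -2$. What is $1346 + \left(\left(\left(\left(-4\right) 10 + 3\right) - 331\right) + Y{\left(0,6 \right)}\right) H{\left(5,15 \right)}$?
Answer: $4266$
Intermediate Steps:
$Y{\left(N,J \right)} = \frac{J}{2}$ ($Y{\left(N,J \right)} = - \frac{J \left(1 - 2\right)}{2} = - \frac{J \left(-1\right)}{2} = - \frac{\left(-1\right) J}{2} = \frac{J}{2}$)
$H{\left(a,b \right)} = -13 + a$
$1346 + \left(\left(\left(\left(-4\right) 10 + 3\right) - 331\right) + Y{\left(0,6 \right)}\right) H{\left(5,15 \right)} = 1346 + \left(\left(\left(\left(-4\right) 10 + 3\right) - 331\right) + \frac{1}{2} \cdot 6\right) \left(-13 + 5\right) = 1346 + \left(\left(\left(-40 + 3\right) - 331\right) + 3\right) \left(-8\right) = 1346 + \left(\left(-37 - 331\right) + 3\right) \left(-8\right) = 1346 + \left(-368 + 3\right) \left(-8\right) = 1346 - -2920 = 1346 + 2920 = 4266$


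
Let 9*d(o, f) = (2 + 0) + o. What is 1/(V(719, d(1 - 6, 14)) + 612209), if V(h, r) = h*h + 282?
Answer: 1/1129452 ≈ 8.8538e-7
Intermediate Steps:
d(o, f) = 2/9 + o/9 (d(o, f) = ((2 + 0) + o)/9 = (2 + o)/9 = 2/9 + o/9)
V(h, r) = 282 + h² (V(h, r) = h² + 282 = 282 + h²)
1/(V(719, d(1 - 6, 14)) + 612209) = 1/((282 + 719²) + 612209) = 1/((282 + 516961) + 612209) = 1/(517243 + 612209) = 1/1129452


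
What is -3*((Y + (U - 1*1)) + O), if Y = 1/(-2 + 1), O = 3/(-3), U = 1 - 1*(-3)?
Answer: -3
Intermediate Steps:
U = 4 (U = 1 + 3 = 4)
O = -1 (O = 3*(-⅓) = -1)
Y = -1 (Y = 1/(-1) = -1)
-3*((Y + (U - 1*1)) + O) = -3*((-1 + (4 - 1*1)) - 1) = -3*((-1 + (4 - 1)) - 1) = -3*((-1 + 3) - 1) = -3*(2 - 1) = -3*1 = -3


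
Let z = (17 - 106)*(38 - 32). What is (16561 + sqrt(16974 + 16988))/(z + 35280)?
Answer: 16561/34746 + sqrt(33962)/34746 ≈ 0.48193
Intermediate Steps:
z = -534 (z = -89*6 = -534)
(16561 + sqrt(16974 + 16988))/(z + 35280) = (16561 + sqrt(16974 + 16988))/(-534 + 35280) = (16561 + sqrt(33962))/34746 = (16561 + sqrt(33962))*(1/34746) = 16561/34746 + sqrt(33962)/34746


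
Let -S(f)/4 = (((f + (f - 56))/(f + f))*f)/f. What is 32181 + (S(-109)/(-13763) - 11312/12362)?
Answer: 42627268291389/1324647461 ≈ 32180.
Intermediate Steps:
S(f) = -4*(-28 + f)/f (S(f) = -4*((f + (f - 56))/(f + f))*f/f = -4*((f + (-56 + f))/((2*f)))*f/f = -4*((-56 + 2*f)*(1/(2*f)))*f/f = -4*((-56 + 2*f)/(2*f))*f/f = -4*(-28 + f)/f)
32181 + (S(-109)/(-13763) - 11312/12362) = 32181 + ((-4 + 112/(-109))/(-13763) - 11312/12362) = 32181 + ((-4 + 112*(-1/109))*(-1/13763) - 11312*1/12362) = 32181 + ((-4 - 112/109)*(-1/13763) - 808/883) = 32181 + (-548/109*(-1/13763) - 808/883) = 32181 + (548/1500167 - 808/883) = 32181 - 1211651052/1324647461 = 42627268291389/1324647461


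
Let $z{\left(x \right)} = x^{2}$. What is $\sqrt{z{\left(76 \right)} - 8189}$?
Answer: $i \sqrt{2413} \approx 49.122 i$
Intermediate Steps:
$\sqrt{z{\left(76 \right)} - 8189} = \sqrt{76^{2} - 8189} = \sqrt{5776 - 8189} = \sqrt{-2413} = i \sqrt{2413}$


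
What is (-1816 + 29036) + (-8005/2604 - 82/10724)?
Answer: 27144303499/997332 ≈ 27217.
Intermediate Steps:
(-1816 + 29036) + (-8005/2604 - 82/10724) = 27220 + (-8005*1/2604 - 82*1/10724) = 27220 + (-8005/2604 - 41/5362) = 27220 - 3073541/997332 = 27144303499/997332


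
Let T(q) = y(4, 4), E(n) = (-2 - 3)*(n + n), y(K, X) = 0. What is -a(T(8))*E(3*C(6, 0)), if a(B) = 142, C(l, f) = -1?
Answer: -4260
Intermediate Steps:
E(n) = -10*n
T(q) = 0
-a(T(8))*E(3*C(6, 0)) = -142*(-30*(-1)) = -142*(-10*(-3)) = -142*30 = -1*4260 = -4260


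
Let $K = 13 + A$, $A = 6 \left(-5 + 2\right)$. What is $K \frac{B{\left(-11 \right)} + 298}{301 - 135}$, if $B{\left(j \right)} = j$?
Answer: $- \frac{1435}{166} \approx -8.6446$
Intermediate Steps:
$A = -18$ ($A = 6 \left(-3\right) = -18$)
$K = -5$ ($K = 13 - 18 = -5$)
$K \frac{B{\left(-11 \right)} + 298}{301 - 135} = - 5 \frac{-11 + 298}{301 - 135} = - 5 \cdot \frac{287}{166} = - 5 \cdot 287 \cdot \frac{1}{166} = \left(-5\right) \frac{287}{166} = - \frac{1435}{166}$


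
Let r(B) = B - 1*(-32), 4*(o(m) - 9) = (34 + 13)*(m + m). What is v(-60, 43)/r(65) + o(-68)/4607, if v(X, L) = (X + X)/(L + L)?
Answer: -6904139/19215797 ≈ -0.35929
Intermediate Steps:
o(m) = 9 + 47*m/2 (o(m) = 9 + ((34 + 13)*(m + m))/4 = 9 + (47*(2*m))/4 = 9 + (94*m)/4 = 9 + 47*m/2)
r(B) = 32 + B (r(B) = B + 32 = 32 + B)
v(X, L) = X/L (v(X, L) = (2*X)/((2*L)) = (2*X)*(1/(2*L)) = X/L)
v(-60, 43)/r(65) + o(-68)/4607 = (-60/43)/(32 + 65) + (9 + (47/2)*(-68))/4607 = -60*1/43/97 + (9 - 1598)*(1/4607) = -60/43*1/97 - 1589*1/4607 = -60/4171 - 1589/4607 = -6904139/19215797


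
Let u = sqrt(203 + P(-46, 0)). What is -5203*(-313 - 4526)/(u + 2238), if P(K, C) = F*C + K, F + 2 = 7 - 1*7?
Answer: 5122439586/455317 - 2288847*sqrt(157)/455317 ≈ 11187.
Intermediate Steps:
F = -2 (F = -2 + (7 - 1*7) = -2 + (7 - 7) = -2 + 0 = -2)
P(K, C) = K - 2*C (P(K, C) = -2*C + K = K - 2*C)
u = sqrt(157) (u = sqrt(203 + (-46 - 2*0)) = sqrt(203 + (-46 + 0)) = sqrt(203 - 46) = sqrt(157) ≈ 12.530)
-5203*(-313 - 4526)/(u + 2238) = -5203*(-313 - 4526)/(sqrt(157) + 2238) = -5203*(-4839/(2238 + sqrt(157))) = -5203/(-746/1613 - sqrt(157)/4839)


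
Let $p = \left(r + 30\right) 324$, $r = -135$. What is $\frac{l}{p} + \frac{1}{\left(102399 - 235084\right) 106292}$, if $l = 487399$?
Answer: $- \frac{2454985945010}{171355751343} \approx -14.327$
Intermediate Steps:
$p = -34020$ ($p = \left(-135 + 30\right) 324 = \left(-105\right) 324 = -34020$)
$\frac{l}{p} + \frac{1}{\left(102399 - 235084\right) 106292} = \frac{487399}{-34020} + \frac{1}{\left(102399 - 235084\right) 106292} = 487399 \left(- \frac{1}{34020}\right) + \frac{1}{-132685} \cdot \frac{1}{106292} = - \frac{487399}{34020} - \frac{1}{14103354020} = - \frac{2454985945010}{171355751343}$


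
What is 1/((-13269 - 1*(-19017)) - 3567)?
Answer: 1/2181 ≈ 0.00045851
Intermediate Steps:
1/((-13269 - 1*(-19017)) - 3567) = 1/((-13269 + 19017) - 3567) = 1/(5748 - 3567) = 1/2181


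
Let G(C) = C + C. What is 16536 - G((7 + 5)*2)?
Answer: 16488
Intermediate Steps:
G(C) = 2*C
16536 - G((7 + 5)*2) = 16536 - 2*(7 + 5)*2 = 16536 - 2*12*2 = 16536 - 2*24 = 16536 - 1*48 = 16536 - 48 = 16488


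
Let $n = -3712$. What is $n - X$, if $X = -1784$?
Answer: $-1928$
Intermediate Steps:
$n - X = -3712 - -1784 = -3712 + 1784 = -1928$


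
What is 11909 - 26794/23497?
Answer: 279798979/23497 ≈ 11908.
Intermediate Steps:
11909 - 26794/23497 = 279798979/23497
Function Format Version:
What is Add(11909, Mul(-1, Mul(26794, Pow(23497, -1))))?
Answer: Rational(279798979, 23497) ≈ 11908.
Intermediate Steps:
Add(11909, Mul(-1, Mul(26794, Pow(23497, -1)))) = Add(11909, Mul(-1, Mul(26794, Rational(1, 23497)))) = Add(11909, Mul(-1, Rational(26794, 23497))) = Add(11909, Rational(-26794, 23497)) = Rational(279798979, 23497)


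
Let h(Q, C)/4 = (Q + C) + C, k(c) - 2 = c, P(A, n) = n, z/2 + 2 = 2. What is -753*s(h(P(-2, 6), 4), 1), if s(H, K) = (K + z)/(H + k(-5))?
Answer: -753/53 ≈ -14.208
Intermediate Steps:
z = 0 (z = -4 + 2*2 = -4 + 4 = 0)
k(c) = 2 + c
h(Q, C) = 4*Q + 8*C (h(Q, C) = 4*((Q + C) + C) = 4*((C + Q) + C) = 4*(Q + 2*C) = 4*Q + 8*C)
s(H, K) = K/(-3 + H) (s(H, K) = (K + 0)/(H + (2 - 5)) = K/(H - 3) = K/(-3 + H))
-753*s(h(P(-2, 6), 4), 1) = -753/(-3 + (4*6 + 8*4)) = -753/(-3 + (24 + 32)) = -753/(-3 + 56) = -753/53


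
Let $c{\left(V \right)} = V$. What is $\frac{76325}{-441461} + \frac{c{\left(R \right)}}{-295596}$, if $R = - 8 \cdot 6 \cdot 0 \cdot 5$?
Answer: $- \frac{76325}{441461} \approx -0.17289$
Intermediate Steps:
$R = 0$ ($R = \left(-8\right) 0 \cdot 5 = 0 \cdot 5 = 0$)
$\frac{76325}{-441461} + \frac{c{\left(R \right)}}{-295596} = \frac{76325}{-441461} + \frac{0}{-295596} = 76325 \left(- \frac{1}{441461}\right) + 0 \left(- \frac{1}{295596}\right) = - \frac{76325}{441461} + 0 = - \frac{76325}{441461}$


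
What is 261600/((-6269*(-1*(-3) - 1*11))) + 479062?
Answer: 3003272378/6269 ≈ 4.7907e+5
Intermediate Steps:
261600/((-6269*(-1*(-3) - 1*11))) + 479062 = 261600/((-6269*(3 - 11))) + 479062 = 261600/((-6269*(-8))) + 479062 = 261600/50152 + 479062 = 261600*(1/50152) + 479062 = 32700/6269 + 479062 = 3003272378/6269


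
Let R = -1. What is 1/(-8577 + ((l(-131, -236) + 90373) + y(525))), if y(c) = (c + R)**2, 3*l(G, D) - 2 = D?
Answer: 1/356294 ≈ 2.8067e-6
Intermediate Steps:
l(G, D) = 2/3 + D/3
y(c) = (-1 + c)**2 (y(c) = (c - 1)**2 = (-1 + c)**2)
1/(-8577 + ((l(-131, -236) + 90373) + y(525))) = 1/(-8577 + (((2/3 + (1/3)*(-236)) + 90373) + (-1 + 525)**2)) = 1/(-8577 + (((2/3 - 236/3) + 90373) + 524**2)) = 1/(-8577 + ((-78 + 90373) + 274576)) = 1/(-8577 + (90295 + 274576)) = 1/(-8577 + 364871) = 1/356294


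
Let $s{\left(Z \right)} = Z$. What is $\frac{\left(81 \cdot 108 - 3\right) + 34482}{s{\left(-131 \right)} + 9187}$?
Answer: $\frac{43227}{9056} \approx 4.7733$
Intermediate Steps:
$\frac{\left(81 \cdot 108 - 3\right) + 34482}{s{\left(-131 \right)} + 9187} = \frac{\left(81 \cdot 108 - 3\right) + 34482}{-131 + 9187} = \frac{\left(8748 - 3\right) + 34482}{9056} = \left(8745 + 34482\right) \frac{1}{9056} = 43227 \cdot \frac{1}{9056} = \frac{43227}{9056}$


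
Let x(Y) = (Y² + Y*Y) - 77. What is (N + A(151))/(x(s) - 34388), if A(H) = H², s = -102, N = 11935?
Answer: -34736/13657 ≈ -2.5435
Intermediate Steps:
x(Y) = -77 + 2*Y² (x(Y) = (Y² + Y²) - 77 = 2*Y² - 77 = -77 + 2*Y²)
(N + A(151))/(x(s) - 34388) = (11935 + 151²)/((-77 + 2*(-102)²) - 34388) = (11935 + 22801)/((-77 + 2*10404) - 34388) = 34736/((-77 + 20808) - 34388) = 34736/(20731 - 34388) = 34736/(-13657) = 34736*(-1/13657) = -34736/13657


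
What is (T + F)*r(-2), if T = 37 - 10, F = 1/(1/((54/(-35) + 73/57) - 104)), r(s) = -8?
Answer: 1233104/1995 ≈ 618.10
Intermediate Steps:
F = -208003/1995 (F = 1/(1/((54*(-1/35) + 73*(1/57)) - 104)) = 1/(1/((-54/35 + 73/57) - 104)) = 1/(1/(-523/1995 - 104)) = 1/(1/(-208003/1995)) = 1/(-1995/208003) = -208003/1995 ≈ -104.26)
T = 27
(T + F)*r(-2) = (27 - 208003/1995)*(-8) = -154138/1995*(-8) = 1233104/1995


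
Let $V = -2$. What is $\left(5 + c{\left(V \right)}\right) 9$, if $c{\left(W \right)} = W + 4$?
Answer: $63$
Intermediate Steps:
$c{\left(W \right)} = 4 + W$
$\left(5 + c{\left(V \right)}\right) 9 = \left(5 + \left(4 - 2\right)\right) 9 = \left(5 + 2\right) 9 = 7 \cdot 9 = 63$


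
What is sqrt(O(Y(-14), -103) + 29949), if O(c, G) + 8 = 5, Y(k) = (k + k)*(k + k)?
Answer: sqrt(29946) ≈ 173.05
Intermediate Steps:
Y(k) = 4*k**2 (Y(k) = (2*k)*(2*k) = 4*k**2)
O(c, G) = -3 (O(c, G) = -8 + 5 = -3)
sqrt(O(Y(-14), -103) + 29949) = sqrt(-3 + 29949) = sqrt(29946)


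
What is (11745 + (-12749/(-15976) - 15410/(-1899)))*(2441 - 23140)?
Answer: -7381163845903309/30338424 ≈ -2.4329e+8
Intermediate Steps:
(11745 + (-12749/(-15976) - 15410/(-1899)))*(2441 - 23140) = (11745 + (-12749*(-1/15976) - 15410*(-1/1899)))*(-20699) = (11745 + (12749/15976 + 15410/1899))*(-20699) = (11745 + 270400511/30338424)*(-20699) = (356595190391/30338424)*(-20699) = -7381163845903309/30338424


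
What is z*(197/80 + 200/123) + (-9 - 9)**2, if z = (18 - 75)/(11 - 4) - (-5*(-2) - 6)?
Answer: 3779497/13776 ≈ 274.35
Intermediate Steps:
z = -85/7 (z = -57/7 - (10 - 6) = -57*1/7 - 1*4 = -57/7 - 4 = -85/7 ≈ -12.143)
z*(197/80 + 200/123) + (-9 - 9)**2 = -85*(197/80 + 200/123)/7 + (-9 - 9)**2 = -85*(197*(1/80) + 200*(1/123))/7 + (-18)**2 = -85*(197/80 + 200/123)/7 + 324 = -85/7*40231/9840 + 324 = -683927/13776 + 324 = 3779497/13776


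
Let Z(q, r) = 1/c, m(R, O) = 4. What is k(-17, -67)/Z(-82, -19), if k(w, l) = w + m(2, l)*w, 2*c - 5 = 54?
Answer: -5015/2 ≈ -2507.5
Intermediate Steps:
c = 59/2 (c = 5/2 + (½)*54 = 5/2 + 27 = 59/2 ≈ 29.500)
Z(q, r) = 2/59 (Z(q, r) = 1/(59/2) = 2/59)
k(w, l) = 5*w (k(w, l) = w + 4*w = 5*w)
k(-17, -67)/Z(-82, -19) = (5*(-17))/(2/59) = -85*59/2 = -5015/2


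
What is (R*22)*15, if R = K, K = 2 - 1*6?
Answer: -1320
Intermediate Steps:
K = -4 (K = 2 - 6 = -4)
R = -4
(R*22)*15 = -4*22*15 = -88*15 = -1320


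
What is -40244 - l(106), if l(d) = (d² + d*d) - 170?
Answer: -62546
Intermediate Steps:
l(d) = -170 + 2*d² (l(d) = (d² + d²) - 170 = 2*d² - 170 = -170 + 2*d²)
-40244 - l(106) = -40244 - (-170 + 2*106²) = -40244 - (-170 + 2*11236) = -40244 - (-170 + 22472) = -40244 - 1*22302 = -40244 - 22302 = -62546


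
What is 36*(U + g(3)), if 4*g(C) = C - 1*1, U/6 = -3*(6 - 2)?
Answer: -2574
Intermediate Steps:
U = -72 (U = 6*(-3*(6 - 2)) = 6*(-3*4) = 6*(-12) = -72)
g(C) = -¼ + C/4 (g(C) = (C - 1*1)/4 = (C - 1)/4 = (-1 + C)/4 = -¼ + C/4)
36*(U + g(3)) = 36*(-72 + (-¼ + (¼)*3)) = 36*(-72 + (-¼ + ¾)) = 36*(-72 + ½) = 36*(-143/2) = -2574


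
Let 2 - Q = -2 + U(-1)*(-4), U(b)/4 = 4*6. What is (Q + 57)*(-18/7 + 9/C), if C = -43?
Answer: -372465/301 ≈ -1237.4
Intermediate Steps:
U(b) = 96 (U(b) = 4*(4*6) = 4*24 = 96)
Q = 388 (Q = 2 - (-2 + 96*(-4)) = 2 - (-2 - 384) = 2 - 1*(-386) = 2 + 386 = 388)
(Q + 57)*(-18/7 + 9/C) = (388 + 57)*(-18/7 + 9/(-43)) = 445*(-18*⅐ + 9*(-1/43)) = 445*(-18/7 - 9/43) = 445*(-837/301) = -372465/301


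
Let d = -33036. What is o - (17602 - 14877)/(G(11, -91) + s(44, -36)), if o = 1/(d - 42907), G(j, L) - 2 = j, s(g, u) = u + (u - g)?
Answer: 206944572/7822129 ≈ 26.456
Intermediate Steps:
s(g, u) = -g + 2*u
G(j, L) = 2 + j
o = -1/75943 (o = 1/(-33036 - 42907) = 1/(-75943) = -1/75943 ≈ -1.3168e-5)
o - (17602 - 14877)/(G(11, -91) + s(44, -36)) = -1/75943 - (17602 - 14877)/((2 + 11) + (-1*44 + 2*(-36))) = -1/75943 - 2725/(13 + (-44 - 72)) = -1/75943 - 2725/(13 - 116) = -1/75943 - 2725/(-103) = -1/75943 - 2725*(-1)/103 = -1/75943 - 1*(-2725/103) = -1/75943 + 2725/103 = 206944572/7822129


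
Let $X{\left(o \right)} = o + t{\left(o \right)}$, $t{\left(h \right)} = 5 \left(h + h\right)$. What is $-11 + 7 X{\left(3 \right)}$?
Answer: $220$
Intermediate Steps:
$t{\left(h \right)} = 10 h$ ($t{\left(h \right)} = 5 \cdot 2 h = 10 h$)
$X{\left(o \right)} = 11 o$ ($X{\left(o \right)} = o + 10 o = 11 o$)
$-11 + 7 X{\left(3 \right)} = -11 + 7 \cdot 11 \cdot 3 = -11 + 7 \cdot 33 = -11 + 231 = 220$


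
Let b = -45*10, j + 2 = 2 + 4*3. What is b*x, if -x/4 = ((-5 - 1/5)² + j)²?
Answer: 68585472/25 ≈ 2.7434e+6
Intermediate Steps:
j = 12 (j = -2 + (2 + 4*3) = -2 + (2 + 12) = -2 + 14 = 12)
x = -3810304/625 (x = -4*((-5 - 1/5)² + 12)² = -4*((-5 - 1*⅕)² + 12)² = -4*((-5 - ⅕)² + 12)² = -4*((-26/5)² + 12)² = -4*(676/25 + 12)² = -4*(976/25)² = -4*952576/625 = -3810304/625 ≈ -6096.5)
b = -450
b*x = -450*(-3810304/625) = 68585472/25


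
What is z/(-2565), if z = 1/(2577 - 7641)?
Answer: 1/12989160 ≈ 7.6987e-8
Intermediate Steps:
z = -1/5064 (z = 1/(-5064) = -1/5064 ≈ -0.00019747)
z/(-2565) = -1/5064/(-2565) = -1/5064*(-1/2565) = 1/12989160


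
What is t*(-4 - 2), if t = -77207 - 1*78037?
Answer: 931464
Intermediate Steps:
t = -155244 (t = -77207 - 78037 = -155244)
t*(-4 - 2) = -155244*(-4 - 2) = -155244*(-6) = 931464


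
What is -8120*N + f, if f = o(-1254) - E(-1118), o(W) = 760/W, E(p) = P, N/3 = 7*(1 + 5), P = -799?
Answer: -33736613/33 ≈ -1.0223e+6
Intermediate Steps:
N = 126 (N = 3*(7*(1 + 5)) = 3*(7*6) = 3*42 = 126)
E(p) = -799
f = 26347/33 (f = 760/(-1254) - 1*(-799) = 760*(-1/1254) + 799 = -20/33 + 799 = 26347/33 ≈ 798.39)
-8120*N + f = -8120*126 + 26347/33 = -1023120 + 26347/33 = -33736613/33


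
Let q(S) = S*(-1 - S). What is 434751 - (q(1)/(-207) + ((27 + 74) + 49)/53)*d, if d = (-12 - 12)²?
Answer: 527967485/1219 ≈ 4.3312e+5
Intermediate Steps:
d = 576 (d = (-24)² = 576)
434751 - (q(1)/(-207) + ((27 + 74) + 49)/53)*d = 434751 - (-1*1*(1 + 1)/(-207) + ((27 + 74) + 49)/53)*576 = 434751 - (-1*1*2*(-1/207) + (101 + 49)*(1/53))*576 = 434751 - (-2*(-1/207) + 150*(1/53))*576 = 434751 - (2/207 + 150/53)*576 = 434751 - 31156*576/10971 = 434751 - 1*1993984/1219 = 434751 - 1993984/1219 = 527967485/1219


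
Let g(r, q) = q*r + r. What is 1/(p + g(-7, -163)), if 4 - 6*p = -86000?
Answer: 1/15468 ≈ 6.4650e-5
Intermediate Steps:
p = 14334 (p = ⅔ - ⅙*(-86000) = ⅔ + 43000/3 = 14334)
g(r, q) = r + q*r
1/(p + g(-7, -163)) = 1/(14334 - 7*(1 - 163)) = 1/(14334 - 7*(-162)) = 1/(14334 + 1134) = 1/15468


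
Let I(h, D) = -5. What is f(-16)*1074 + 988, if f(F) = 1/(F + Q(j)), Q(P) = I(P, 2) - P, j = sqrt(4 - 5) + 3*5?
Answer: 1242772/1297 + 1074*I/1297 ≈ 958.19 + 0.82806*I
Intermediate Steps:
j = 15 + I (j = sqrt(-1) + 15 = I + 15 = 15 + I ≈ 15.0 + 1.0*I)
Q(P) = -5 - P
f(F) = 1/(-20 + F - I) (f(F) = 1/(F + (-5 - (15 + I))) = 1/(F + (-5 + (-15 - I))) = 1/(F + (-20 - I)) = 1/(-20 + F - I))
f(-16)*1074 + 988 = 1074/(-20 - 16 - I) + 988 = 1074/(-36 - I) + 988 = ((-36 + I)/1297)*1074 + 988 = 1074*(-36 + I)/1297 + 988 = 988 + 1074*(-36 + I)/1297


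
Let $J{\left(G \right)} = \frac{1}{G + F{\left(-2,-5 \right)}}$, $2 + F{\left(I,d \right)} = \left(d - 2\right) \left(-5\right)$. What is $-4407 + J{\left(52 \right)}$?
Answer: $- \frac{374594}{85} \approx -4407.0$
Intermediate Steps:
$F{\left(I,d \right)} = 8 - 5 d$ ($F{\left(I,d \right)} = -2 + \left(d - 2\right) \left(-5\right) = -2 + \left(-2 + d\right) \left(-5\right) = -2 - \left(-10 + 5 d\right) = 8 - 5 d$)
$J{\left(G \right)} = \frac{1}{33 + G}$ ($J{\left(G \right)} = \frac{1}{G + \left(8 - -25\right)} = \frac{1}{G + \left(8 + 25\right)} = \frac{1}{G + 33} = \frac{1}{33 + G}$)
$-4407 + J{\left(52 \right)} = -4407 + \frac{1}{33 + 52} = -4407 + \frac{1}{85} = - \frac{374594}{85}$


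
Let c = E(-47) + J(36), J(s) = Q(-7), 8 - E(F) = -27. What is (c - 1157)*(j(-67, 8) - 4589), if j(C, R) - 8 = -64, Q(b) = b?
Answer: 5244205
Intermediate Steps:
E(F) = 35 (E(F) = 8 - 1*(-27) = 8 + 27 = 35)
j(C, R) = -56 (j(C, R) = 8 - 64 = -56)
J(s) = -7
c = 28 (c = 35 - 7 = 28)
(c - 1157)*(j(-67, 8) - 4589) = (28 - 1157)*(-56 - 4589) = -1129*(-4645) = 5244205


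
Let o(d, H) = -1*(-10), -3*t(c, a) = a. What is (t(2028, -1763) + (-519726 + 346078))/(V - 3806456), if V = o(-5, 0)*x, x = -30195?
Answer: 519181/12325218 ≈ 0.042123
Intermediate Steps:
t(c, a) = -a/3
o(d, H) = 10
V = -301950 (V = 10*(-30195) = -301950)
(t(2028, -1763) + (-519726 + 346078))/(V - 3806456) = (-1/3*(-1763) + (-519726 + 346078))/(-301950 - 3806456) = (1763/3 - 173648)/(-4108406) = -519181/3*(-1/4108406) = 519181/12325218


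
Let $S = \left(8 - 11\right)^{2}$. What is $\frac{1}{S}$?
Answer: $\frac{1}{9} \approx 0.11111$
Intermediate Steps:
$S = 9$ ($S = \left(-3\right)^{2} = 9$)
$\frac{1}{S} = \frac{1}{9}$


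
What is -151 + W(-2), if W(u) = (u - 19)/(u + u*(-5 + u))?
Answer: -611/4 ≈ -152.75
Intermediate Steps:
W(u) = (-19 + u)/(u + u*(-5 + u))
-151 + W(-2) = -151 + (-19 - 2)/((-2)*(-4 - 2)) = -151 - 1/2*(-21)/(-6) = -151 - 1/2*(-1/6)*(-21) = -151 - 7/4 = -611/4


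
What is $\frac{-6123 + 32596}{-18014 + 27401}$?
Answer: $\frac{26473}{9387} \approx 2.8202$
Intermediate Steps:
$\frac{-6123 + 32596}{-18014 + 27401} = \frac{26473}{9387}$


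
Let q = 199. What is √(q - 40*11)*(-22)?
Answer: -22*I*√241 ≈ -341.53*I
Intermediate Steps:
√(q - 40*11)*(-22) = √(199 - 40*11)*(-22) = √(199 - 440)*(-22) = √(-241)*(-22) = (I*√241)*(-22) = -22*I*√241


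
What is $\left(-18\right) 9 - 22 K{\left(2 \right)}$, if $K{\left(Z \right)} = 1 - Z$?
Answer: $-140$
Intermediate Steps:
$\left(-18\right) 9 - 22 K{\left(2 \right)} = \left(-18\right) 9 - 22 \left(1 - 2\right) = -162 - 22 \left(1 - 2\right) = -162 - -22 = -162 + 22 = -140$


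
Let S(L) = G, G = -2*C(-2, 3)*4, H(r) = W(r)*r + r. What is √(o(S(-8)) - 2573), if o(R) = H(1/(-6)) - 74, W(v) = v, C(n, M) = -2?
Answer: I*√95297/6 ≈ 51.45*I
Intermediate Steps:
H(r) = r + r² (H(r) = r*r + r = r² + r = r + r²)
G = 16 (G = -2*(-2)*4 = 4*4 = 16)
S(L) = 16
o(R) = -2669/36 (o(R) = (1 + 1/(-6))/(-6) - 74 = -(1 - ⅙)/6 - 74 = -⅙*⅚ - 74 = -5/36 - 74 = -2669/36)
√(o(S(-8)) - 2573) = √(-2669/36 - 2573) = √(-95297/36) = I*√95297/6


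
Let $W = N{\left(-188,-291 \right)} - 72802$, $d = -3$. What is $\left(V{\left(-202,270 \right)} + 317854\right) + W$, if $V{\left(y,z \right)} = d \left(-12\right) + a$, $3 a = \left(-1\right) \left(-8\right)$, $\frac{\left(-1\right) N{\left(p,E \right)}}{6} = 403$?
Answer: $\frac{728018}{3} \approx 2.4267 \cdot 10^{5}$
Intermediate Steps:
$N{\left(p,E \right)} = -2418$ ($N{\left(p,E \right)} = \left(-6\right) 403 = -2418$)
$a = \frac{8}{3}$ ($a = \frac{\left(-1\right) \left(-8\right)}{3} = \frac{1}{3} \cdot 8 = \frac{8}{3} \approx 2.6667$)
$V{\left(y,z \right)} = \frac{116}{3}$ ($V{\left(y,z \right)} = \left(-3\right) \left(-12\right) + \frac{8}{3} = 36 + \frac{8}{3} = \frac{116}{3}$)
$W = -75220$ ($W = -2418 - 72802 = -75220$)
$\left(V{\left(-202,270 \right)} + 317854\right) + W = \left(\frac{116}{3} + 317854\right) - 75220 = \frac{953678}{3} - 75220 = \frac{728018}{3}$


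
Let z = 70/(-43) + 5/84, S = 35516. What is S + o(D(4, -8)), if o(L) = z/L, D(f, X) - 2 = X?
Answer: 769708417/21672 ≈ 35516.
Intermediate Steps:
D(f, X) = 2 + X
z = -5665/3612 (z = 70*(-1/43) + 5*(1/84) = -70/43 + 5/84 = -5665/3612 ≈ -1.5684)
o(L) = -5665/(3612*L)
S + o(D(4, -8)) = 35516 - 5665/(3612*(2 - 8)) = 35516 - 5665/3612/(-6) = 35516 - 5665/3612*(-⅙) = 35516 + 5665/21672 = 769708417/21672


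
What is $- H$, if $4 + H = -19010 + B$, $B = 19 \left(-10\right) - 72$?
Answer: $19276$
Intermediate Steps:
$B = -262$ ($B = -190 - 72 = -262$)
$H = -19276$ ($H = -4 - 19272 = -19276$)
$- H = \left(-1\right) \left(-19276\right) = 19276$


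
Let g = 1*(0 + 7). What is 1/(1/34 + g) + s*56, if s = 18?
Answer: 240946/239 ≈ 1008.1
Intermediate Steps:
g = 7 (g = 1*7 = 7)
1/(1/34 + g) + s*56 = 1/(1/34 + 7) + 18*56 = 1/(1/34 + 7) + 1008 = 1/(239/34) + 1008 = 34/239 + 1008 = 240946/239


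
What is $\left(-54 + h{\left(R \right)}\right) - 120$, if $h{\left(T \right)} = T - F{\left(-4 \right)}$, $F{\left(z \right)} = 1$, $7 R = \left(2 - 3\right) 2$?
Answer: $- \frac{1227}{7} \approx -175.29$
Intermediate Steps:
$R = - \frac{2}{7}$ ($R = \frac{\left(2 - 3\right) 2}{7} = \frac{\left(-1\right) 2}{7} = \frac{1}{7} \left(-2\right) = - \frac{2}{7} \approx -0.28571$)
$h{\left(T \right)} = -1 + T$ ($h{\left(T \right)} = T - 1 = -1 + T$)
$\left(-54 + h{\left(R \right)}\right) - 120 = \left(-54 - \frac{9}{7}\right) - 120 = - \frac{387}{7} - 120 = - \frac{1227}{7}$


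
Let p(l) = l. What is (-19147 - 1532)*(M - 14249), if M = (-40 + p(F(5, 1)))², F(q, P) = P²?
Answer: 263202312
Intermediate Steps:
M = 1521 (M = (-40 + 1²)² = (-40 + 1)² = (-39)² = 1521)
(-19147 - 1532)*(M - 14249) = (-19147 - 1532)*(1521 - 14249) = -20679*(-12728) = 263202312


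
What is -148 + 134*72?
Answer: 9500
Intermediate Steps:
-148 + 134*72 = -148 + 9648 = 9500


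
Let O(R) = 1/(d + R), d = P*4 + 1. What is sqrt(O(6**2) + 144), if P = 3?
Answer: sqrt(7057)/7 ≈ 12.001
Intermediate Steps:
d = 13 (d = 3*4 + 1 = 12 + 1 = 13)
O(R) = 1/(13 + R)
sqrt(O(6**2) + 144) = sqrt(1/(13 + 6**2) + 144) = sqrt(1/(13 + 36) + 144) = sqrt(1/49 + 144) = sqrt(7057/49) = sqrt(7057)/7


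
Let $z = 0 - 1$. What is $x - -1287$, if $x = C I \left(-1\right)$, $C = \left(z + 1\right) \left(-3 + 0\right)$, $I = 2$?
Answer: $1287$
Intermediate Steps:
$z = -1$ ($z = 0 - 1 = -1$)
$C = 0$ ($C = \left(-1 + 1\right) \left(-3 + 0\right) = 0 \left(-3\right) = 0$)
$x = 0$ ($x = 0 \cdot 2 \left(-1\right) = 0 \left(-1\right) = 0$)
$x - -1287 = 0 - -1287 = 0 + 1287 = 1287$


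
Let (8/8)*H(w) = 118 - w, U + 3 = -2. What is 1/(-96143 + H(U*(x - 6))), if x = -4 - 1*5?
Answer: -1/96100 ≈ -1.0406e-5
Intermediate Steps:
U = -5 (U = -3 - 2 = -5)
x = -9 (x = -4 - 5 = -9)
H(w) = 118 - w
1/(-96143 + H(U*(x - 6))) = 1/(-96143 + (118 - (-5)*(-9 - 6))) = 1/(-96143 + (118 - (-5)*(-15))) = 1/(-96143 + (118 - 1*75)) = 1/(-96143 + (118 - 75)) = 1/(-96143 + 43) = 1/(-96100) = -1/96100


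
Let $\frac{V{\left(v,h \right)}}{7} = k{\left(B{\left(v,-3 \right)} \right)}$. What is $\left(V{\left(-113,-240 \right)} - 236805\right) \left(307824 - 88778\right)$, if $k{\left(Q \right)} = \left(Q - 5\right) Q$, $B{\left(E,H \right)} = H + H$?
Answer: $-51769988778$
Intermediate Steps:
$B{\left(E,H \right)} = 2 H$
$k{\left(Q \right)} = Q \left(-5 + Q\right)$ ($k{\left(Q \right)} = \left(-5 + Q\right) Q = Q \left(-5 + Q\right)$)
$V{\left(v,h \right)} = 462$ ($V{\left(v,h \right)} = 7 \cdot 2 \left(-3\right) \left(-5 + 2 \left(-3\right)\right) = 7 \left(- 6 \left(-5 - 6\right)\right) = 7 \left(\left(-6\right) \left(-11\right)\right) = 7 \cdot 66 = 462$)
$\left(V{\left(-113,-240 \right)} - 236805\right) \left(307824 - 88778\right) = \left(462 - 236805\right) \left(307824 - 88778\right) = \left(-236343\right) 219046 = -51769988778$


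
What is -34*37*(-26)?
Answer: 32708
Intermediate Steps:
-34*37*(-26) = -1258*(-26) = 32708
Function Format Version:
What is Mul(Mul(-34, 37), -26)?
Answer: 32708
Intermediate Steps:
Mul(Mul(-34, 37), -26) = Mul(-1258, -26) = 32708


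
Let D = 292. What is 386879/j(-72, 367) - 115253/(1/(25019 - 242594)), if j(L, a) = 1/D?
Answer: 25189140143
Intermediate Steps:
j(L, a) = 1/292
386879/j(-72, 367) - 115253/(1/(25019 - 242594)) = 386879/(1/292) - 115253/(1/(25019 - 242594)) = 386879*292 - 115253/(1/(-217575)) = 112968668 - 115253/(-1/217575) = 112968668 - 115253*(-217575) = 112968668 + 25076171475 = 25189140143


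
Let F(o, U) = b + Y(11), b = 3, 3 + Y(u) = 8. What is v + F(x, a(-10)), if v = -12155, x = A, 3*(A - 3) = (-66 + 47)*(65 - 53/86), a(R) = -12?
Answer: -12147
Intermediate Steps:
Y(u) = 5 (Y(u) = -3 + 8 = 5)
A = -104429/258 (A = 3 + ((-66 + 47)*(65 - 53/86))/3 = 3 + (-19*(65 - 53*1/86))/3 = 3 + (-19*(65 - 53/86))/3 = 3 + (-19*5537/86)/3 = 3 + (⅓)*(-105203/86) = 3 - 105203/258 = -104429/258 ≈ -404.76)
x = -104429/258 ≈ -404.76
F(o, U) = 8 (F(o, U) = 3 + 5 = 8)
v + F(x, a(-10)) = -12155 + 8 = -12147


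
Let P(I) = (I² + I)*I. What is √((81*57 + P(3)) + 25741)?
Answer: √30394 ≈ 174.34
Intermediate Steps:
P(I) = I*(I + I²) (P(I) = (I + I²)*I = I*(I + I²))
√((81*57 + P(3)) + 25741) = √((81*57 + 3²*(1 + 3)) + 25741) = √((4617 + 9*4) + 25741) = √((4617 + 36) + 25741) = √(4653 + 25741) = √30394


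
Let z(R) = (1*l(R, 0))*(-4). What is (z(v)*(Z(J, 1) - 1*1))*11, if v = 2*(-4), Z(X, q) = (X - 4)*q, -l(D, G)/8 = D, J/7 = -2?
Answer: 53504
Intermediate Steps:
J = -14 (J = 7*(-2) = -14)
l(D, G) = -8*D
Z(X, q) = q*(-4 + X) (Z(X, q) = (-4 + X)*q = q*(-4 + X))
v = -8
z(R) = 32*R (z(R) = (1*(-8*R))*(-4) = -8*R*(-4) = 32*R)
(z(v)*(Z(J, 1) - 1*1))*11 = ((32*(-8))*(1*(-4 - 14) - 1*1))*11 = -256*(1*(-18) - 1)*11 = -256*(-18 - 1)*11 = -256*(-19)*11 = 4864*11 = 53504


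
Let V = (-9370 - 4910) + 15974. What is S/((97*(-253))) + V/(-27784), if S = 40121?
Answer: -25136833/14822764 ≈ -1.6958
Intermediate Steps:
V = 1694 (V = -14280 + 15974 = 1694)
S/((97*(-253))) + V/(-27784) = 40121/((97*(-253))) + 1694/(-27784) = 40121/(-24541) + 1694*(-1/27784) = 40121*(-1/24541) - 847/13892 = -40121/24541 - 847/13892 = -25136833/14822764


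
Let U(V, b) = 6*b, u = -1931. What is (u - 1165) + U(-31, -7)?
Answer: -3138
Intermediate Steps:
(u - 1165) + U(-31, -7) = (-1931 - 1165) + 6*(-7) = -3096 - 42 = -3138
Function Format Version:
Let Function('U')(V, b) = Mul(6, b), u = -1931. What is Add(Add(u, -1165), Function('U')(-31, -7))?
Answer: -3138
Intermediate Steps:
Add(Add(u, -1165), Function('U')(-31, -7)) = Add(Add(-1931, -1165), Mul(6, -7)) = Add(-3096, -42) = -3138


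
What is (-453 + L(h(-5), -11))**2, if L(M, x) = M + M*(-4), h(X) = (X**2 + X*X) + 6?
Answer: 385641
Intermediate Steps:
h(X) = 6 + 2*X**2 (h(X) = (X**2 + X**2) + 6 = 2*X**2 + 6 = 6 + 2*X**2)
L(M, x) = -3*M (L(M, x) = M - 4*M = -3*M)
(-453 + L(h(-5), -11))**2 = (-453 - 3*(6 + 2*(-5)**2))**2 = (-453 - 3*(6 + 2*25))**2 = (-453 - 3*(6 + 50))**2 = (-453 - 3*56)**2 = (-453 - 168)**2 = (-621)**2 = 385641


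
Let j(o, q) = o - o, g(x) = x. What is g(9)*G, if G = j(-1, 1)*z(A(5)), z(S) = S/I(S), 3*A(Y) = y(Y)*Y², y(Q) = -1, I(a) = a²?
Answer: 0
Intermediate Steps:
A(Y) = -Y²/3 (A(Y) = (-Y²)/3 = -Y²/3)
j(o, q) = 0
z(S) = 1/S (z(S) = S/(S²) = S/S² = 1/S)
G = 0 (G = 0/((-⅓*5²)) = 0/((-⅓*25)) = 0/(-25/3) = 0*(-3/25) = 0)
g(9)*G = 9*0 = 0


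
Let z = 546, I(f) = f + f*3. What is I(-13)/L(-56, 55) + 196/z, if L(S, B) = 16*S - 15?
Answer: 14782/35529 ≈ 0.41605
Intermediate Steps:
I(f) = 4*f (I(f) = f + 3*f = 4*f)
L(S, B) = -15 + 16*S
I(-13)/L(-56, 55) + 196/z = (4*(-13))/(-15 + 16*(-56)) + 196/546 = -52/(-15 - 896) + 196*(1/546) = -52/(-911) + 14/39 = -52*(-1/911) + 14/39 = 52/911 + 14/39 = 14782/35529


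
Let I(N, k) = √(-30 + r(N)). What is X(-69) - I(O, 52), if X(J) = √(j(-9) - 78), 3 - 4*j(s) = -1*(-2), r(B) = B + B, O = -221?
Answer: I*(√311 - 4*√118)/2 ≈ -12.908*I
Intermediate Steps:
r(B) = 2*B
j(s) = ¼ (j(s) = ¾ - (-1)*(-2)/4 = ¾ - ¼*2 = ¾ - ½ = ¼)
I(N, k) = √(-30 + 2*N)
X(J) = I*√311/2 (X(J) = √(¼ - 78) = √(-311/4) = I*√311/2)
X(-69) - I(O, 52) = I*√311/2 - √(-30 + 2*(-221)) = I*√311/2 - √(-30 - 442) = I*√311/2 - √(-472) = I*√311/2 - 2*I*√118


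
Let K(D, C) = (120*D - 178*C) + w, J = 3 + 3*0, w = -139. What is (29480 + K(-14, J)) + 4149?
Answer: 31276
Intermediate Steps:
J = 3 (J = 3 + 0 = 3)
K(D, C) = -139 - 178*C + 120*D (K(D, C) = (120*D - 178*C) - 139 = (-178*C + 120*D) - 139 = -139 - 178*C + 120*D)
(29480 + K(-14, J)) + 4149 = (29480 + (-139 - 178*3 + 120*(-14))) + 4149 = (29480 + (-139 - 534 - 1680)) + 4149 = (29480 - 2353) + 4149 = 27127 + 4149 = 31276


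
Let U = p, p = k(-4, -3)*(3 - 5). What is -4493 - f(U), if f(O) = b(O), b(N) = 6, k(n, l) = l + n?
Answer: -4499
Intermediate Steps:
p = 14 (p = (-3 - 4)*(3 - 5) = -7*(-2) = 14)
U = 14
f(O) = 6
-4493 - f(U) = -4493 - 1*6 = -4493 - 6 = -4499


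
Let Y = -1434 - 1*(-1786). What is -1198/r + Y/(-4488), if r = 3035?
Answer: -73238/154785 ≈ -0.47316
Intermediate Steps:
Y = 352 (Y = -1434 + 1786 = 352)
-1198/r + Y/(-4488) = -1198/3035 + 352/(-4488) = -1198*1/3035 + 352*(-1/4488) = -1198/3035 - 4/51 = -73238/154785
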